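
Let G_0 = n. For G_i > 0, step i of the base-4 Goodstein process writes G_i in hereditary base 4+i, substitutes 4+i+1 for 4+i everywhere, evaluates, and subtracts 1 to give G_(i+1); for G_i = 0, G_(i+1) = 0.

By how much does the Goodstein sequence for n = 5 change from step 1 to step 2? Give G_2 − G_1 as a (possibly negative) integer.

0

base 4: 5 = 4 + 1; at 5: 5 + 1 = 6; next = 5
base 5: 5 = 5; at 6: 6 = 6; next = 5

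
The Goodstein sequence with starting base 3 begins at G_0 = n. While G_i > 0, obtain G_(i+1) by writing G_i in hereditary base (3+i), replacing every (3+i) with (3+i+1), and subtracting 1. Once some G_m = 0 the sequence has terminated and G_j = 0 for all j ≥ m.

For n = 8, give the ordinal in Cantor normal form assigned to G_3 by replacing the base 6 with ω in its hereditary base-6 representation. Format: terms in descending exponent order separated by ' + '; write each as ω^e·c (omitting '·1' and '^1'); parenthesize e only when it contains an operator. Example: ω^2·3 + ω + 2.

base 3: 8 = 2·3 + 2; at 4: 2·4 + 2 = 10; next = 9
base 4: 9 = 2·4 + 1; at 5: 2·5 + 1 = 11; next = 10
base 5: 10 = 2·5; at 6: 2·6 = 12; next = 11
base 6: 11 = 6 + 5; at 7: 7 + 5 = 12; next = 11

ω + 5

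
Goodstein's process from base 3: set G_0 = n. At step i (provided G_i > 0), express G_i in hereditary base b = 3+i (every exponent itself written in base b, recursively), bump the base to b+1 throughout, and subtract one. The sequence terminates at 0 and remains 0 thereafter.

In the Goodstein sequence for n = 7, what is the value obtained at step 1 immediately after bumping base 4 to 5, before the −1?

10

[0] 7 ≡ 2·3 + 1 (base 3). Lift 4: 9. −1: 8.
[1] 8 ≡ 2·4 (base 4). Lift 5: 10. −1: 9.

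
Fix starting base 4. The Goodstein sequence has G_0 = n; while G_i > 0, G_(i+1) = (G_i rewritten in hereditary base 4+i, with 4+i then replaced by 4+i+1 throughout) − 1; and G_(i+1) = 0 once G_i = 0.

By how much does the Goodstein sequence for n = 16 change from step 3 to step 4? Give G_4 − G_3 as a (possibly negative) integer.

[0] 16 ≡ 4^2 (base 4). Lift 5: 25. −1: 24.
[1] 24 ≡ 4·5 + 4 (base 5). Lift 6: 28. −1: 27.
[2] 27 ≡ 4·6 + 3 (base 6). Lift 7: 31. −1: 30.
[3] 30 ≡ 4·7 + 2 (base 7). Lift 8: 34. −1: 33.

3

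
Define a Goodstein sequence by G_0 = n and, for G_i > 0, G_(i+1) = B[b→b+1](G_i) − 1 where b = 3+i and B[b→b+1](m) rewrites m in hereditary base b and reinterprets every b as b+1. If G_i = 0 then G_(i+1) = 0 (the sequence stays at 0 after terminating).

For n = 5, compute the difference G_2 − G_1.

0

step 0: 5 = 3 + 2; sub 4 for 3: 4 + 2; = 6; G_1 = 6−1 = 5
step 1: 5 = 4 + 1; sub 5 for 4: 5 + 1; = 6; G_2 = 6−1 = 5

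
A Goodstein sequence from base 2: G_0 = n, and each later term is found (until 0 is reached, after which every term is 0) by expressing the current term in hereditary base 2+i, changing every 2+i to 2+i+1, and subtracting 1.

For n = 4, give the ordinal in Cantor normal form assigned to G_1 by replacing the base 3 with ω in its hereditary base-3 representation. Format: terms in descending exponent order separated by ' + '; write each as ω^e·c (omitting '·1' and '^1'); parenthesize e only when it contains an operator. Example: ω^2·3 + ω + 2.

ω^2·2 + ω·2 + 2

G_0 = 4. HB_2(4) = 2^2. Bump = 27. G_1 = 26.
G_1 = 26. HB_3(26) = 2·3^2 + 2·3 + 2. Bump = 42. G_2 = 41.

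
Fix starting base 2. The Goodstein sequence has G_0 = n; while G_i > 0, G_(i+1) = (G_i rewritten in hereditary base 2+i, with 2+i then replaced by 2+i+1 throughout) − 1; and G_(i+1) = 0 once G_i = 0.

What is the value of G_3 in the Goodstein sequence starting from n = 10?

15625

[0] 10 ≡ 2^(2 + 1) + 2 (base 2). Lift 3: 84. −1: 83.
[1] 83 ≡ 3^(3 + 1) + 2 (base 3). Lift 4: 1026. −1: 1025.
[2] 1025 ≡ 4^(4 + 1) + 1 (base 4). Lift 5: 15626. −1: 15625.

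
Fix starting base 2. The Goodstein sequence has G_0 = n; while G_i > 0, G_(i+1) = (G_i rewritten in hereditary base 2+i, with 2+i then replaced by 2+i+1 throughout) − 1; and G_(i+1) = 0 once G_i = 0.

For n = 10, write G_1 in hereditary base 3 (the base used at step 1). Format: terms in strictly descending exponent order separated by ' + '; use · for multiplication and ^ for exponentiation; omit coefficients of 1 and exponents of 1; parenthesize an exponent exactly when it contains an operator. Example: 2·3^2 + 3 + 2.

10 —HB2→ 2^(2 + 1) + 2 —bump→ 3^(3 + 1) + 3 = 84 —(−1)→ 83
83 —HB3→ 3^(3 + 1) + 2 —bump→ 4^(4 + 1) + 2 = 1026 —(−1)→ 1025

3^(3 + 1) + 2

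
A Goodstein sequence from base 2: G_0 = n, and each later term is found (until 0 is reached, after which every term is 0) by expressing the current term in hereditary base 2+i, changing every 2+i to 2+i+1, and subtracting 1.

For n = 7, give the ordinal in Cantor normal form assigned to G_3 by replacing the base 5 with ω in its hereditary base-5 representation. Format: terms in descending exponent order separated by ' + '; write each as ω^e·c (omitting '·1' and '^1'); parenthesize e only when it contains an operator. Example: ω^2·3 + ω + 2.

ω^ω + 2

step 0: 7 = 2^2 + 2 + 1; sub 3 for 2: 3^3 + 3 + 1; = 31; G_1 = 31−1 = 30
step 1: 30 = 3^3 + 3; sub 4 for 3: 4^4 + 4; = 260; G_2 = 260−1 = 259
step 2: 259 = 4^4 + 3; sub 5 for 4: 5^5 + 3; = 3128; G_3 = 3128−1 = 3127
step 3: 3127 = 5^5 + 2; sub 6 for 5: 6^6 + 2; = 46658; G_4 = 46658−1 = 46657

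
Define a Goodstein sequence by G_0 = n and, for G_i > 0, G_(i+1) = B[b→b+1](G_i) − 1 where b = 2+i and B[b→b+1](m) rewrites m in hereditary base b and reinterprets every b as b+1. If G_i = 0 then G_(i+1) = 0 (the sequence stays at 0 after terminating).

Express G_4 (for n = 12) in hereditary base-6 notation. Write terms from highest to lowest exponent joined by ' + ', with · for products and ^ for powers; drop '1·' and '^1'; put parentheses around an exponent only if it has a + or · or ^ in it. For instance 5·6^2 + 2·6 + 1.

step 0: 12 = 2^(2 + 1) + 2^2; sub 3 for 2: 3^(3 + 1) + 3^3; = 108; G_1 = 108−1 = 107
step 1: 107 = 3^(3 + 1) + 2·3^2 + 2·3 + 2; sub 4 for 3: 4^(4 + 1) + 2·4^2 + 2·4 + 2; = 1066; G_2 = 1066−1 = 1065
step 2: 1065 = 4^(4 + 1) + 2·4^2 + 2·4 + 1; sub 5 for 4: 5^(5 + 1) + 2·5^2 + 2·5 + 1; = 15686; G_3 = 15686−1 = 15685
step 3: 15685 = 5^(5 + 1) + 2·5^2 + 2·5; sub 6 for 5: 6^(6 + 1) + 2·6^2 + 2·6; = 280020; G_4 = 280020−1 = 280019

6^(6 + 1) + 2·6^2 + 6 + 5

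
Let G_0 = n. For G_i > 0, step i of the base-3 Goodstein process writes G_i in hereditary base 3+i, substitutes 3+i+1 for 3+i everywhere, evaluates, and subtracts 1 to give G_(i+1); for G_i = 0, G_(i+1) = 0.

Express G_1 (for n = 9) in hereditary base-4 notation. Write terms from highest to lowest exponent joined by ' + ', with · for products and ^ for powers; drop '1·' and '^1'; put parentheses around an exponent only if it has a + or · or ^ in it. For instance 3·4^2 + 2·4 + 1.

[0] 9 ≡ 3^2 (base 3). Lift 4: 16. −1: 15.
[1] 15 ≡ 3·4 + 3 (base 4). Lift 5: 18. −1: 17.

3·4 + 3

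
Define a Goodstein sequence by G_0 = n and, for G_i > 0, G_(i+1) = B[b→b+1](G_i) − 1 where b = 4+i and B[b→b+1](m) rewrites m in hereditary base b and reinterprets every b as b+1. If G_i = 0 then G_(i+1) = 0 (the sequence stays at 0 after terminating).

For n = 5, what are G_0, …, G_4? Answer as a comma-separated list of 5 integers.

(0) 5|_4 = 4 + 1 ↦ 5 + 1|_5 = 6 ⇒ 5
(1) 5|_5 = 5 ↦ 6|_6 = 6 ⇒ 5
(2) 5|_6 = 5 ↦ 5|_7 = 5 ⇒ 4
(3) 4|_7 = 4 ↦ 4|_8 = 4 ⇒ 3

5, 5, 5, 4, 3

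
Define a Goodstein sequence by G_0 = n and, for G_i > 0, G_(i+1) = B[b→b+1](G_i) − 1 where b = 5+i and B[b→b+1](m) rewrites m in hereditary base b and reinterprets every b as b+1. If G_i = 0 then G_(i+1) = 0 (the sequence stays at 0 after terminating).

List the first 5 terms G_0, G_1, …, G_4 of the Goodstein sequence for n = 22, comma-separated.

i=0: 22 = 4·5 + 2 (b=5); 5→6: 4·6 + 2 = 26; 26−1 = 25
i=1: 25 = 4·6 + 1 (b=6); 6→7: 4·7 + 1 = 29; 29−1 = 28
i=2: 28 = 4·7 (b=7); 7→8: 4·8 = 32; 32−1 = 31
i=3: 31 = 3·8 + 7 (b=8); 8→9: 3·9 + 7 = 34; 34−1 = 33

22, 25, 28, 31, 33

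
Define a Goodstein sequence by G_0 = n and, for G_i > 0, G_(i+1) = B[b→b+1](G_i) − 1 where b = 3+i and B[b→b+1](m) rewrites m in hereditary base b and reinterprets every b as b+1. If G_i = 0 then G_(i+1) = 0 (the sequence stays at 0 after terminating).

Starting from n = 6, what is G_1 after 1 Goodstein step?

6 —HB3→ 2·3 —bump→ 2·4 = 8 —(−1)→ 7
7 —HB4→ 4 + 3 —bump→ 5 + 3 = 8 —(−1)→ 7

7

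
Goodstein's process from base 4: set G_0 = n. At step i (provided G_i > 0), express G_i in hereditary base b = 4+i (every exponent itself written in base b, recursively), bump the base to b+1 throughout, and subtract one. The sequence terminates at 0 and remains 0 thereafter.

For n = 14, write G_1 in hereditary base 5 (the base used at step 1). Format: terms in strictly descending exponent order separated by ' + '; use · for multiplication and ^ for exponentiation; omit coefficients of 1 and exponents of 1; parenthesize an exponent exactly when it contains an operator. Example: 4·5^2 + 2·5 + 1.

3·5 + 1

G_0 = 14. HB_4(14) = 3·4 + 2. Bump = 17. G_1 = 16.
G_1 = 16. HB_5(16) = 3·5 + 1. Bump = 19. G_2 = 18.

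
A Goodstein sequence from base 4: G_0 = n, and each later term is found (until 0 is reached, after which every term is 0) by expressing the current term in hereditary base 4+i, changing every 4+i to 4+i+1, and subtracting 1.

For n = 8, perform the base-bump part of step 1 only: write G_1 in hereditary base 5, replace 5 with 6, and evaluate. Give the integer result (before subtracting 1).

G_0 = 8. HB_4(8) = 2·4. Bump = 10. G_1 = 9.
G_1 = 9. HB_5(9) = 5 + 4. Bump = 10. G_2 = 9.

10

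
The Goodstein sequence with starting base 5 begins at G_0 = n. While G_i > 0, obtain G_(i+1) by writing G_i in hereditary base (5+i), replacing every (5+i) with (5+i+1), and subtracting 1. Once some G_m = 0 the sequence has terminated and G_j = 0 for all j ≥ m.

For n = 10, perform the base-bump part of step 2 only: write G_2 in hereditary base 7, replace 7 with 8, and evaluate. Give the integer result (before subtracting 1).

12

[0] 10 ≡ 2·5 (base 5). Lift 6: 12. −1: 11.
[1] 11 ≡ 6 + 5 (base 6). Lift 7: 12. −1: 11.
[2] 11 ≡ 7 + 4 (base 7). Lift 8: 12. −1: 11.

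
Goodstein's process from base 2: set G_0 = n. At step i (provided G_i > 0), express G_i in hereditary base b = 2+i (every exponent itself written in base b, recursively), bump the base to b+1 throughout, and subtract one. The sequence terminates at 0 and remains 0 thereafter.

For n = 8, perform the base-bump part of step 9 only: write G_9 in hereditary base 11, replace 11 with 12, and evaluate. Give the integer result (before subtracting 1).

17832200896812

[0] 8 ≡ 2^(2 + 1) (base 2). Lift 3: 81. −1: 80.
[1] 80 ≡ 2·3^3 + 2·3^2 + 2·3 + 2 (base 3). Lift 4: 554. −1: 553.
[2] 553 ≡ 2·4^4 + 2·4^2 + 2·4 + 1 (base 4). Lift 5: 6311. −1: 6310.
[3] 6310 ≡ 2·5^5 + 2·5^2 + 2·5 (base 5). Lift 6: 93396. −1: 93395.
[4] 93395 ≡ 2·6^6 + 2·6^2 + 6 + 5 (base 6). Lift 7: 1647196. −1: 1647195.
[5] 1647195 ≡ 2·7^7 + 2·7^2 + 7 + 4 (base 7). Lift 8: 33554572. −1: 33554571.
[6] 33554571 ≡ 2·8^8 + 2·8^2 + 8 + 3 (base 8). Lift 9: 774841152. −1: 774841151.
[7] 774841151 ≡ 2·9^9 + 2·9^2 + 9 + 2 (base 9). Lift 10: 20000000212. −1: 20000000211.
[8] 20000000211 ≡ 2·10^10 + 2·10^2 + 10 + 1 (base 10). Lift 11: 570623341476. −1: 570623341475.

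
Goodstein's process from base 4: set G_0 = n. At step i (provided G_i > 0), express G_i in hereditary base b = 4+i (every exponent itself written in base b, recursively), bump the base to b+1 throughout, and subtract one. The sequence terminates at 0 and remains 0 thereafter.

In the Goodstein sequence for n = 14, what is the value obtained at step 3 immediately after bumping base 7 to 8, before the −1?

22

14 —HB4→ 3·4 + 2 —bump→ 3·5 + 2 = 17 —(−1)→ 16
16 —HB5→ 3·5 + 1 —bump→ 3·6 + 1 = 19 —(−1)→ 18
18 —HB6→ 3·6 —bump→ 3·7 = 21 —(−1)→ 20
20 —HB7→ 2·7 + 6 —bump→ 2·8 + 6 = 22 —(−1)→ 21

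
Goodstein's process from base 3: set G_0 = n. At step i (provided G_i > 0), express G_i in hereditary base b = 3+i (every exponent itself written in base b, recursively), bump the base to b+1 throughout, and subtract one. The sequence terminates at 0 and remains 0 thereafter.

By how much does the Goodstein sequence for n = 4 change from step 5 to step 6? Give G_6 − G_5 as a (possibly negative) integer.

[0] 4 ≡ 3 + 1 (base 3). Lift 4: 5. −1: 4.
[1] 4 ≡ 4 (base 4). Lift 5: 5. −1: 4.
[2] 4 ≡ 4 (base 5). Lift 6: 4. −1: 3.
[3] 3 ≡ 3 (base 6). Lift 7: 3. −1: 2.
[4] 2 ≡ 2 (base 7). Lift 8: 2. −1: 1.
[5] 1 ≡ 1 (base 8). Lift 9: 1. −1: 0.

-1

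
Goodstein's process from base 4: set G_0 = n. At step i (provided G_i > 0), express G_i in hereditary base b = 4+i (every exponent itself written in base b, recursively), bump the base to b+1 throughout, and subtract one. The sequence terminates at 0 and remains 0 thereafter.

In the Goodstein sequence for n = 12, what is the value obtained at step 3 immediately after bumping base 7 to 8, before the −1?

[0] 12 ≡ 3·4 (base 4). Lift 5: 15. −1: 14.
[1] 14 ≡ 2·5 + 4 (base 5). Lift 6: 16. −1: 15.
[2] 15 ≡ 2·6 + 3 (base 6). Lift 7: 17. −1: 16.

18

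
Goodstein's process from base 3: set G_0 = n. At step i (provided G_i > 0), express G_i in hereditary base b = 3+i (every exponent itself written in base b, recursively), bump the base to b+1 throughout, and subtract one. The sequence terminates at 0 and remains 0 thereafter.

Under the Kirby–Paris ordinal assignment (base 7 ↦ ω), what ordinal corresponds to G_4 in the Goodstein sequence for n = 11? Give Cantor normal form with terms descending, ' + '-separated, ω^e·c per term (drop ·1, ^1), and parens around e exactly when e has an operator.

11 —HB3→ 3^2 + 2 —bump→ 4^2 + 2 = 18 —(−1)→ 17
17 —HB4→ 4^2 + 1 —bump→ 5^2 + 1 = 26 —(−1)→ 25
25 —HB5→ 5^2 —bump→ 6^2 = 36 —(−1)→ 35
35 —HB6→ 5·6 + 5 —bump→ 5·7 + 5 = 40 —(−1)→ 39
39 —HB7→ 5·7 + 4 —bump→ 5·8 + 4 = 44 —(−1)→ 43

ω·5 + 4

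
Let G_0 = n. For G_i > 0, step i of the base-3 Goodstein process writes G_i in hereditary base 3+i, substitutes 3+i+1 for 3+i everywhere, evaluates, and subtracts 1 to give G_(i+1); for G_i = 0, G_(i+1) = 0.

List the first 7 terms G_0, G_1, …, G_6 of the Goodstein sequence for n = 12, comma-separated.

12, 19, 27, 37, 49, 63, 69

G_0 = 12. HB_3(12) = 3^2 + 3. Bump = 20. G_1 = 19.
G_1 = 19. HB_4(19) = 4^2 + 3. Bump = 28. G_2 = 27.
G_2 = 27. HB_5(27) = 5^2 + 2. Bump = 38. G_3 = 37.
G_3 = 37. HB_6(37) = 6^2 + 1. Bump = 50. G_4 = 49.
G_4 = 49. HB_7(49) = 7^2. Bump = 64. G_5 = 63.
G_5 = 63. HB_8(63) = 7·8 + 7. Bump = 70. G_6 = 69.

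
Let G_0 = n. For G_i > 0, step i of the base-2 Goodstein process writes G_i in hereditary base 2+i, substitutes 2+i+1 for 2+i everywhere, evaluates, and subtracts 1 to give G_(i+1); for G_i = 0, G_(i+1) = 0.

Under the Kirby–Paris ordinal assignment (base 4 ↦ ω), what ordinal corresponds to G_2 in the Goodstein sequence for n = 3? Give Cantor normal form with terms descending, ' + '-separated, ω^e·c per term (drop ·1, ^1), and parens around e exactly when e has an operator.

3

[0] 3 ≡ 2 + 1 (base 2). Lift 3: 4. −1: 3.
[1] 3 ≡ 3 (base 3). Lift 4: 4. −1: 3.
[2] 3 ≡ 3 (base 4). Lift 5: 3. −1: 2.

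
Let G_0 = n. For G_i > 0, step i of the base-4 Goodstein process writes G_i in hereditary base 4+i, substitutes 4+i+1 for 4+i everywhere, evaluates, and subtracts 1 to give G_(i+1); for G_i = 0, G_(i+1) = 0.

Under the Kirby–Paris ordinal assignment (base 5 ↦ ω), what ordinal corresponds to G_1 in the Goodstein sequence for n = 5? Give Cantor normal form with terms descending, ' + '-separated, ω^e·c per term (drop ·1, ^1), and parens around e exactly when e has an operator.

G_0=5  [base 4] 4 + 1  →[4↦5]→  5 + 1 = 6  −1 ⇒ G_1=5
G_1=5  [base 5] 5  →[5↦6]→  6 = 6  −1 ⇒ G_2=5

ω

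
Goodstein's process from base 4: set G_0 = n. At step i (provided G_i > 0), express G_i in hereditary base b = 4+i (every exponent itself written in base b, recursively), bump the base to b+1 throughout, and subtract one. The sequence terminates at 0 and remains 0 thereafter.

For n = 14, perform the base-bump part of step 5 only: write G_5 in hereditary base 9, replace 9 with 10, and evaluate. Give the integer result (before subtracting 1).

G_0 = 14. HB_4(14) = 3·4 + 2. Bump = 17. G_1 = 16.
G_1 = 16. HB_5(16) = 3·5 + 1. Bump = 19. G_2 = 18.
G_2 = 18. HB_6(18) = 3·6. Bump = 21. G_3 = 20.
G_3 = 20. HB_7(20) = 2·7 + 6. Bump = 22. G_4 = 21.
G_4 = 21. HB_8(21) = 2·8 + 5. Bump = 23. G_5 = 22.
G_5 = 22. HB_9(22) = 2·9 + 4. Bump = 24. G_6 = 23.

24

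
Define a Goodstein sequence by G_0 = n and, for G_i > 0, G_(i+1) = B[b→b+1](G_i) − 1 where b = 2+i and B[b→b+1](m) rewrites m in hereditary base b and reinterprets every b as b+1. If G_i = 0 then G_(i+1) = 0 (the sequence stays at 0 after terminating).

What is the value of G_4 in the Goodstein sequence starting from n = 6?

base 2: 6 = 2^2 + 2; at 3: 3^3 + 3 = 30; next = 29
base 3: 29 = 3^3 + 2; at 4: 4^4 + 2 = 258; next = 257
base 4: 257 = 4^4 + 1; at 5: 5^5 + 1 = 3126; next = 3125
base 5: 3125 = 5^5; at 6: 6^6 = 46656; next = 46655

46655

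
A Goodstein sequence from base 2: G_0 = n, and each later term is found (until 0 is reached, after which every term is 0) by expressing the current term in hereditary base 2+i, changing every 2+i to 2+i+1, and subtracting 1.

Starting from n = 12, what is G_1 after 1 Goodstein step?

107

(0) 12|_2 = 2^(2 + 1) + 2^2 ↦ 3^(3 + 1) + 3^3|_3 = 108 ⇒ 107
(1) 107|_3 = 3^(3 + 1) + 2·3^2 + 2·3 + 2 ↦ 4^(4 + 1) + 2·4^2 + 2·4 + 2|_4 = 1066 ⇒ 1065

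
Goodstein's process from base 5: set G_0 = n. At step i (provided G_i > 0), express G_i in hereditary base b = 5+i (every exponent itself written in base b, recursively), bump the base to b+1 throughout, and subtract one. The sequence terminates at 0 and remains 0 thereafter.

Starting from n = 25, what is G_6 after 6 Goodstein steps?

G_0 = 25. HB_5(25) = 5^2. Bump = 36. G_1 = 35.
G_1 = 35. HB_6(35) = 5·6 + 5. Bump = 40. G_2 = 39.
G_2 = 39. HB_7(39) = 5·7 + 4. Bump = 44. G_3 = 43.
G_3 = 43. HB_8(43) = 5·8 + 3. Bump = 48. G_4 = 47.
G_4 = 47. HB_9(47) = 5·9 + 2. Bump = 52. G_5 = 51.
G_5 = 51. HB_10(51) = 5·10 + 1. Bump = 56. G_6 = 55.

55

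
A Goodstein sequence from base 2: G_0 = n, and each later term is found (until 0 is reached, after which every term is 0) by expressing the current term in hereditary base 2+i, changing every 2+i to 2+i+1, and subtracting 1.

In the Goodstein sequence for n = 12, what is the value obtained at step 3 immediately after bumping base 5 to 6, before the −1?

280020

step 0: 12 = 2^(2 + 1) + 2^2; sub 3 for 2: 3^(3 + 1) + 3^3; = 108; G_1 = 108−1 = 107
step 1: 107 = 3^(3 + 1) + 2·3^2 + 2·3 + 2; sub 4 for 3: 4^(4 + 1) + 2·4^2 + 2·4 + 2; = 1066; G_2 = 1066−1 = 1065
step 2: 1065 = 4^(4 + 1) + 2·4^2 + 2·4 + 1; sub 5 for 4: 5^(5 + 1) + 2·5^2 + 2·5 + 1; = 15686; G_3 = 15686−1 = 15685
step 3: 15685 = 5^(5 + 1) + 2·5^2 + 2·5; sub 6 for 5: 6^(6 + 1) + 2·6^2 + 2·6; = 280020; G_4 = 280020−1 = 280019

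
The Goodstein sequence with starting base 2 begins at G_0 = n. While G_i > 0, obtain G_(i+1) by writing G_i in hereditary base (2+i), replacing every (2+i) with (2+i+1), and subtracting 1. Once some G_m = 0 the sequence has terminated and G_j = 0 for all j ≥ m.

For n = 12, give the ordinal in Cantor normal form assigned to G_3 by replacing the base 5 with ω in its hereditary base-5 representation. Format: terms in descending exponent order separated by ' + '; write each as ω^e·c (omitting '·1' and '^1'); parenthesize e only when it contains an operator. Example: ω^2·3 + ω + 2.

i=0: 12 = 2^(2 + 1) + 2^2 (b=2); 2→3: 3^(3 + 1) + 3^3 = 108; 108−1 = 107
i=1: 107 = 3^(3 + 1) + 2·3^2 + 2·3 + 2 (b=3); 3→4: 4^(4 + 1) + 2·4^2 + 2·4 + 2 = 1066; 1066−1 = 1065
i=2: 1065 = 4^(4 + 1) + 2·4^2 + 2·4 + 1 (b=4); 4→5: 5^(5 + 1) + 2·5^2 + 2·5 + 1 = 15686; 15686−1 = 15685
i=3: 15685 = 5^(5 + 1) + 2·5^2 + 2·5 (b=5); 5→6: 6^(6 + 1) + 2·6^2 + 2·6 = 280020; 280020−1 = 280019

ω^(ω + 1) + ω^2·2 + ω·2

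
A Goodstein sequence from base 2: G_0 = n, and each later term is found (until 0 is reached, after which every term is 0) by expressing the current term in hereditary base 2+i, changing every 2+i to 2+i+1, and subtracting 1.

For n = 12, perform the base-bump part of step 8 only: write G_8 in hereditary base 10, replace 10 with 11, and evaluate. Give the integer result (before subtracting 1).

[0] 12 ≡ 2^(2 + 1) + 2^2 (base 2). Lift 3: 108. −1: 107.
[1] 107 ≡ 3^(3 + 1) + 2·3^2 + 2·3 + 2 (base 3). Lift 4: 1066. −1: 1065.
[2] 1065 ≡ 4^(4 + 1) + 2·4^2 + 2·4 + 1 (base 4). Lift 5: 15686. −1: 15685.
[3] 15685 ≡ 5^(5 + 1) + 2·5^2 + 2·5 (base 5). Lift 6: 280020. −1: 280019.
[4] 280019 ≡ 6^(6 + 1) + 2·6^2 + 6 + 5 (base 6). Lift 7: 5764911. −1: 5764910.
[5] 5764910 ≡ 7^(7 + 1) + 2·7^2 + 7 + 4 (base 7). Lift 8: 134217868. −1: 134217867.
[6] 134217867 ≡ 8^(8 + 1) + 2·8^2 + 8 + 3 (base 8). Lift 9: 3486784575. −1: 3486784574.
[7] 3486784574 ≡ 9^(9 + 1) + 2·9^2 + 9 + 2 (base 9). Lift 10: 100000000212. −1: 100000000211.

3138428376975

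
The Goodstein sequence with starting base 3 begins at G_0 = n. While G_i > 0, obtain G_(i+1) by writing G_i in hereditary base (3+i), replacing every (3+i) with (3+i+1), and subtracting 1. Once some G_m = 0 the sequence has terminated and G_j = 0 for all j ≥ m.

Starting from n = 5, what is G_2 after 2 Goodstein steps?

i=0: 5 = 3 + 2 (b=3); 3→4: 4 + 2 = 6; 6−1 = 5
i=1: 5 = 4 + 1 (b=4); 4→5: 5 + 1 = 6; 6−1 = 5
i=2: 5 = 5 (b=5); 5→6: 6 = 6; 6−1 = 5

5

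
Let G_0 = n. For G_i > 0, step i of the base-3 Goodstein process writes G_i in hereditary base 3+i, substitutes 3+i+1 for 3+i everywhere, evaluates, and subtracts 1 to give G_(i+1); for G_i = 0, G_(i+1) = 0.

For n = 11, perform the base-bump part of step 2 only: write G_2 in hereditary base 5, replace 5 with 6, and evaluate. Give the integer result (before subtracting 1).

i=0: 11 = 3^2 + 2 (b=3); 3→4: 4^2 + 2 = 18; 18−1 = 17
i=1: 17 = 4^2 + 1 (b=4); 4→5: 5^2 + 1 = 26; 26−1 = 25
i=2: 25 = 5^2 (b=5); 5→6: 6^2 = 36; 36−1 = 35

36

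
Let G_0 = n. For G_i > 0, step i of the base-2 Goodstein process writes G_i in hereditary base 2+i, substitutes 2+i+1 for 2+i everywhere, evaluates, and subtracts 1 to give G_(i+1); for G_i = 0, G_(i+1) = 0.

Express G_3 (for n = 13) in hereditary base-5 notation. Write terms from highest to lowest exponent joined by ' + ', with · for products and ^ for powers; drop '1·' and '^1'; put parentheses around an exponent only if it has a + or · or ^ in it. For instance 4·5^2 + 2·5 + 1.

i=0: 13 = 2^(2 + 1) + 2^2 + 1 (b=2); 2→3: 3^(3 + 1) + 3^3 + 1 = 109; 109−1 = 108
i=1: 108 = 3^(3 + 1) + 3^3 (b=3); 3→4: 4^(4 + 1) + 4^4 = 1280; 1280−1 = 1279
i=2: 1279 = 4^(4 + 1) + 3·4^3 + 3·4^2 + 3·4 + 3 (b=4); 4→5: 5^(5 + 1) + 3·5^3 + 3·5^2 + 3·5 + 3 = 16093; 16093−1 = 16092
i=3: 16092 = 5^(5 + 1) + 3·5^3 + 3·5^2 + 3·5 + 2 (b=5); 5→6: 6^(6 + 1) + 3·6^3 + 3·6^2 + 3·6 + 2 = 280712; 280712−1 = 280711

5^(5 + 1) + 3·5^3 + 3·5^2 + 3·5 + 2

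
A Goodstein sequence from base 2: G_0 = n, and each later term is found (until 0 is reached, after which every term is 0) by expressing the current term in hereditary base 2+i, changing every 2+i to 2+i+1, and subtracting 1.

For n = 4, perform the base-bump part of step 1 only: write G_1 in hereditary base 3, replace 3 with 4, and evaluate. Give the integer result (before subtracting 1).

base 2: 4 = 2^2; at 3: 3^3 = 27; next = 26
base 3: 26 = 2·3^2 + 2·3 + 2; at 4: 2·4^2 + 2·4 + 2 = 42; next = 41

42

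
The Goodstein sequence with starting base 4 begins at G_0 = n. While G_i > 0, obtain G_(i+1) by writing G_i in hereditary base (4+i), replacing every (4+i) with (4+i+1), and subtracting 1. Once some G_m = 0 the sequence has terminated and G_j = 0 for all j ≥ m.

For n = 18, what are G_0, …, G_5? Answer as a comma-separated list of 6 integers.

18, 26, 36, 48, 53, 58

G_0 = 18. HB_4(18) = 4^2 + 2. Bump = 27. G_1 = 26.
G_1 = 26. HB_5(26) = 5^2 + 1. Bump = 37. G_2 = 36.
G_2 = 36. HB_6(36) = 6^2. Bump = 49. G_3 = 48.
G_3 = 48. HB_7(48) = 6·7 + 6. Bump = 54. G_4 = 53.
G_4 = 53. HB_8(53) = 6·8 + 5. Bump = 59. G_5 = 58.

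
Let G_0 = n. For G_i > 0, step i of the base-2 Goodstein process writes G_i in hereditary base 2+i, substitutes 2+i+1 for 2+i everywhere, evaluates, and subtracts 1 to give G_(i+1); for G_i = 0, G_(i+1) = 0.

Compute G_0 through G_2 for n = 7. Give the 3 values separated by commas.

(0) 7|_2 = 2^2 + 2 + 1 ↦ 3^3 + 3 + 1|_3 = 31 ⇒ 30
(1) 30|_3 = 3^3 + 3 ↦ 4^4 + 4|_4 = 260 ⇒ 259

7, 30, 259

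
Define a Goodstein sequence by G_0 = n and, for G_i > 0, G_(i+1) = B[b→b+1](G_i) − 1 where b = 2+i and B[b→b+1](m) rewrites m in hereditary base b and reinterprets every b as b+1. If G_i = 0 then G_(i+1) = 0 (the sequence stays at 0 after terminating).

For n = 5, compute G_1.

27

G_0 = 5. HB_2(5) = 2^2 + 1. Bump = 28. G_1 = 27.
G_1 = 27. HB_3(27) = 3^3. Bump = 256. G_2 = 255.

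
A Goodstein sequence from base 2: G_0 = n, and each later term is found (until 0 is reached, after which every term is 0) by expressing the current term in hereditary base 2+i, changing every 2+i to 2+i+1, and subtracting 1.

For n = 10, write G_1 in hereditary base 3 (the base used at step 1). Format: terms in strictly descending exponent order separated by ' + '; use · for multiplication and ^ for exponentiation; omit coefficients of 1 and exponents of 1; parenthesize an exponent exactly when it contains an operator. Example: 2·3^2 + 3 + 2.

3^(3 + 1) + 2

step 0: 10 = 2^(2 + 1) + 2; sub 3 for 2: 3^(3 + 1) + 3; = 84; G_1 = 84−1 = 83
step 1: 83 = 3^(3 + 1) + 2; sub 4 for 3: 4^(4 + 1) + 2; = 1026; G_2 = 1026−1 = 1025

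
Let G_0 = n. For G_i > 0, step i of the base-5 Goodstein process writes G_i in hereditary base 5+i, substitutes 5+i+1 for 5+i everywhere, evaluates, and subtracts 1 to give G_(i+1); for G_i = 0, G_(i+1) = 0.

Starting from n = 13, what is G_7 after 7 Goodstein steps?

17

i=0: 13 = 2·5 + 3 (b=5); 5→6: 2·6 + 3 = 15; 15−1 = 14
i=1: 14 = 2·6 + 2 (b=6); 6→7: 2·7 + 2 = 16; 16−1 = 15
i=2: 15 = 2·7 + 1 (b=7); 7→8: 2·8 + 1 = 17; 17−1 = 16
i=3: 16 = 2·8 (b=8); 8→9: 2·9 = 18; 18−1 = 17
i=4: 17 = 9 + 8 (b=9); 9→10: 10 + 8 = 18; 18−1 = 17
i=5: 17 = 10 + 7 (b=10); 10→11: 11 + 7 = 18; 18−1 = 17
i=6: 17 = 11 + 6 (b=11); 11→12: 12 + 6 = 18; 18−1 = 17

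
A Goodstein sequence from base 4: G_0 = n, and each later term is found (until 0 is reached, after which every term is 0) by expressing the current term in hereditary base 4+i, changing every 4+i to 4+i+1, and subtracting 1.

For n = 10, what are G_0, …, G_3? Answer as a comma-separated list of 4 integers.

[0] 10 ≡ 2·4 + 2 (base 4). Lift 5: 12. −1: 11.
[1] 11 ≡ 2·5 + 1 (base 5). Lift 6: 13. −1: 12.
[2] 12 ≡ 2·6 (base 6). Lift 7: 14. −1: 13.

10, 11, 12, 13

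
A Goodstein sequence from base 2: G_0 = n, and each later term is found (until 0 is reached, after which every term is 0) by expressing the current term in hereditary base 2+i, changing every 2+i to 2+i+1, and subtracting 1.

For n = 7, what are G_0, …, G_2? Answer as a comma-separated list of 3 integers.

7, 30, 259

[0] 7 ≡ 2^2 + 2 + 1 (base 2). Lift 3: 31. −1: 30.
[1] 30 ≡ 3^3 + 3 (base 3). Lift 4: 260. −1: 259.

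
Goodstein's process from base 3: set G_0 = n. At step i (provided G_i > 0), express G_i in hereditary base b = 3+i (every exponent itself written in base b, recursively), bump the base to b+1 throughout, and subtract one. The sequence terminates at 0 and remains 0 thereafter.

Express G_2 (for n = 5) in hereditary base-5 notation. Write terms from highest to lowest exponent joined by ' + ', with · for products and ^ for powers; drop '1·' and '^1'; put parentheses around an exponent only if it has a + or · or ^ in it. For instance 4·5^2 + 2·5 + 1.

base 3: 5 = 3 + 2; at 4: 4 + 2 = 6; next = 5
base 4: 5 = 4 + 1; at 5: 5 + 1 = 6; next = 5

5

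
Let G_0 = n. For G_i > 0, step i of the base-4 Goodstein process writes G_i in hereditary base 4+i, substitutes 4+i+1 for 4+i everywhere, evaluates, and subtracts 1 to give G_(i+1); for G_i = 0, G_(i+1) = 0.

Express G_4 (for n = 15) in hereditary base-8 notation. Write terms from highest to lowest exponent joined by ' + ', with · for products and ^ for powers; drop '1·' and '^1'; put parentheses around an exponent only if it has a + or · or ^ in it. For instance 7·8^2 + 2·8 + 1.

2·8 + 7

base 4: 15 = 3·4 + 3; at 5: 3·5 + 3 = 18; next = 17
base 5: 17 = 3·5 + 2; at 6: 3·6 + 2 = 20; next = 19
base 6: 19 = 3·6 + 1; at 7: 3·7 + 1 = 22; next = 21
base 7: 21 = 3·7; at 8: 3·8 = 24; next = 23
base 8: 23 = 2·8 + 7; at 9: 2·9 + 7 = 25; next = 24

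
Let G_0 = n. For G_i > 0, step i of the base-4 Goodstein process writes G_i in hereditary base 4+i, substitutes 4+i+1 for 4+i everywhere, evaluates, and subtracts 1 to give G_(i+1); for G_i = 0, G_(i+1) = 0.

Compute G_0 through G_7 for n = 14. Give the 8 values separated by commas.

14 —HB4→ 3·4 + 2 —bump→ 3·5 + 2 = 17 —(−1)→ 16
16 —HB5→ 3·5 + 1 —bump→ 3·6 + 1 = 19 —(−1)→ 18
18 —HB6→ 3·6 —bump→ 3·7 = 21 —(−1)→ 20
20 —HB7→ 2·7 + 6 —bump→ 2·8 + 6 = 22 —(−1)→ 21
21 —HB8→ 2·8 + 5 —bump→ 2·9 + 5 = 23 —(−1)→ 22
22 —HB9→ 2·9 + 4 —bump→ 2·10 + 4 = 24 —(−1)→ 23
23 —HB10→ 2·10 + 3 —bump→ 2·11 + 3 = 25 —(−1)→ 24

14, 16, 18, 20, 21, 22, 23, 24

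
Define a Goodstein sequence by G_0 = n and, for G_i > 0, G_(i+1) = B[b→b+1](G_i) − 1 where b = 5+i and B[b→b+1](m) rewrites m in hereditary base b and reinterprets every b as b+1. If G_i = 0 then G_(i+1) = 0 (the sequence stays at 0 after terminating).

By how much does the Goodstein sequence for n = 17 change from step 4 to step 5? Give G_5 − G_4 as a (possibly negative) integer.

[0] 17 ≡ 3·5 + 2 (base 5). Lift 6: 20. −1: 19.
[1] 19 ≡ 3·6 + 1 (base 6). Lift 7: 22. −1: 21.
[2] 21 ≡ 3·7 (base 7). Lift 8: 24. −1: 23.
[3] 23 ≡ 2·8 + 7 (base 8). Lift 9: 25. −1: 24.
[4] 24 ≡ 2·9 + 6 (base 9). Lift 10: 26. −1: 25.

1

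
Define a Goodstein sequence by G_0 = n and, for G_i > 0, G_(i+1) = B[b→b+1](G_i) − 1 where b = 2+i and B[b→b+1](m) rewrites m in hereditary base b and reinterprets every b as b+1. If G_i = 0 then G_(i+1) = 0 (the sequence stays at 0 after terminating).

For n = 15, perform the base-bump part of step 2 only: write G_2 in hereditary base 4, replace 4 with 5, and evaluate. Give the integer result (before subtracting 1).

18753

base 2: 15 = 2^(2 + 1) + 2^2 + 2 + 1; at 3: 3^(3 + 1) + 3^3 + 3 + 1 = 112; next = 111
base 3: 111 = 3^(3 + 1) + 3^3 + 3; at 4: 4^(4 + 1) + 4^4 + 4 = 1284; next = 1283
base 4: 1283 = 4^(4 + 1) + 4^4 + 3; at 5: 5^(5 + 1) + 5^5 + 3 = 18753; next = 18752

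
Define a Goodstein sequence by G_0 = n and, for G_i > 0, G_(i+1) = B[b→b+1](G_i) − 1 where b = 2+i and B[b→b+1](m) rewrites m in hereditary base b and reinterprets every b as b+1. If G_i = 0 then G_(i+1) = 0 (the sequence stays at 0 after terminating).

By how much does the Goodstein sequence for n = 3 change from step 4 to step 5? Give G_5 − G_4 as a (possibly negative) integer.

G_0 = 3. HB_2(3) = 2 + 1. Bump = 4. G_1 = 3.
G_1 = 3. HB_3(3) = 3. Bump = 4. G_2 = 3.
G_2 = 3. HB_4(3) = 3. Bump = 3. G_3 = 2.
G_3 = 2. HB_5(2) = 2. Bump = 2. G_4 = 1.
G_4 = 1. HB_6(1) = 1. Bump = 1. G_5 = 0.

-1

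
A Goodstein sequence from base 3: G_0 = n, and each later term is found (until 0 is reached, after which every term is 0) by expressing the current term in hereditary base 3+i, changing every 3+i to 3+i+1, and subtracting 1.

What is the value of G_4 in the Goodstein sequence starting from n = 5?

step 0: 5 = 3 + 2; sub 4 for 3: 4 + 2; = 6; G_1 = 6−1 = 5
step 1: 5 = 4 + 1; sub 5 for 4: 5 + 1; = 6; G_2 = 6−1 = 5
step 2: 5 = 5; sub 6 for 5: 6; = 6; G_3 = 6−1 = 5
step 3: 5 = 5; sub 7 for 6: 5; = 5; G_4 = 5−1 = 4
step 4: 4 = 4; sub 8 for 7: 4; = 4; G_5 = 4−1 = 3

4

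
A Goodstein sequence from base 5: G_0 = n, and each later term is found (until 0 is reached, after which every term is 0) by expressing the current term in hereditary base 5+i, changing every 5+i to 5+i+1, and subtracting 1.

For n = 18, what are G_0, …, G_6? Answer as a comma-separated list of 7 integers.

(0) 18|_5 = 3·5 + 3 ↦ 3·6 + 3|_6 = 21 ⇒ 20
(1) 20|_6 = 3·6 + 2 ↦ 3·7 + 2|_7 = 23 ⇒ 22
(2) 22|_7 = 3·7 + 1 ↦ 3·8 + 1|_8 = 25 ⇒ 24
(3) 24|_8 = 3·8 ↦ 3·9|_9 = 27 ⇒ 26
(4) 26|_9 = 2·9 + 8 ↦ 2·10 + 8|_10 = 28 ⇒ 27
(5) 27|_10 = 2·10 + 7 ↦ 2·11 + 7|_11 = 29 ⇒ 28

18, 20, 22, 24, 26, 27, 28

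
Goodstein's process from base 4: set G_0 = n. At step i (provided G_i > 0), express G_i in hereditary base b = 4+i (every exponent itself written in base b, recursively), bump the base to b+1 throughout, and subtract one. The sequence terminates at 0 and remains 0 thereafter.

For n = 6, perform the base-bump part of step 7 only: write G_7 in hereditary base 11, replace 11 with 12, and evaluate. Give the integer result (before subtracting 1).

2

G_0=6  [base 4] 4 + 2  →[4↦5]→  5 + 2 = 7  −1 ⇒ G_1=6
G_1=6  [base 5] 5 + 1  →[5↦6]→  6 + 1 = 7  −1 ⇒ G_2=6
G_2=6  [base 6] 6  →[6↦7]→  7 = 7  −1 ⇒ G_3=6
G_3=6  [base 7] 6  →[7↦8]→  6 = 6  −1 ⇒ G_4=5
G_4=5  [base 8] 5  →[8↦9]→  5 = 5  −1 ⇒ G_5=4
G_5=4  [base 9] 4  →[9↦10]→  4 = 4  −1 ⇒ G_6=3
G_6=3  [base 10] 3  →[10↦11]→  3 = 3  −1 ⇒ G_7=2
G_7=2  [base 11] 2  →[11↦12]→  2 = 2  −1 ⇒ G_8=1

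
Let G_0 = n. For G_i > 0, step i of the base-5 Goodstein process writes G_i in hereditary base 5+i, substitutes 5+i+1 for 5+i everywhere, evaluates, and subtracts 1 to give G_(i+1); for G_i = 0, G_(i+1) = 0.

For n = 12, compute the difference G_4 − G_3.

0

(0) 12|_5 = 2·5 + 2 ↦ 2·6 + 2|_6 = 14 ⇒ 13
(1) 13|_6 = 2·6 + 1 ↦ 2·7 + 1|_7 = 15 ⇒ 14
(2) 14|_7 = 2·7 ↦ 2·8|_8 = 16 ⇒ 15
(3) 15|_8 = 8 + 7 ↦ 9 + 7|_9 = 16 ⇒ 15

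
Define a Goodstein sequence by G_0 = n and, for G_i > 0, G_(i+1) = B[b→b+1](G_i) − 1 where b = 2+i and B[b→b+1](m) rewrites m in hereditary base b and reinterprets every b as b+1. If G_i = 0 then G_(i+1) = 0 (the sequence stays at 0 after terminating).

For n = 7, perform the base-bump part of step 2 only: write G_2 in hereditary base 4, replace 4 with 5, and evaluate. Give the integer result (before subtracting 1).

step 0: 7 = 2^2 + 2 + 1; sub 3 for 2: 3^3 + 3 + 1; = 31; G_1 = 31−1 = 30
step 1: 30 = 3^3 + 3; sub 4 for 3: 4^4 + 4; = 260; G_2 = 260−1 = 259
step 2: 259 = 4^4 + 3; sub 5 for 4: 5^5 + 3; = 3128; G_3 = 3128−1 = 3127

3128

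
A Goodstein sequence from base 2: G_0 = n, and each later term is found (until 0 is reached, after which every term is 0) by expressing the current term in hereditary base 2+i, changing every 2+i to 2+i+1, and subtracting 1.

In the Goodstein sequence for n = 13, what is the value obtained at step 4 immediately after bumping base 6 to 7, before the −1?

5765999

i=0: 13 = 2^(2 + 1) + 2^2 + 1 (b=2); 2→3: 3^(3 + 1) + 3^3 + 1 = 109; 109−1 = 108
i=1: 108 = 3^(3 + 1) + 3^3 (b=3); 3→4: 4^(4 + 1) + 4^4 = 1280; 1280−1 = 1279
i=2: 1279 = 4^(4 + 1) + 3·4^3 + 3·4^2 + 3·4 + 3 (b=4); 4→5: 5^(5 + 1) + 3·5^3 + 3·5^2 + 3·5 + 3 = 16093; 16093−1 = 16092
i=3: 16092 = 5^(5 + 1) + 3·5^3 + 3·5^2 + 3·5 + 2 (b=5); 5→6: 6^(6 + 1) + 3·6^3 + 3·6^2 + 3·6 + 2 = 280712; 280712−1 = 280711
i=4: 280711 = 6^(6 + 1) + 3·6^3 + 3·6^2 + 3·6 + 1 (b=6); 6→7: 7^(7 + 1) + 3·7^3 + 3·7^2 + 3·7 + 1 = 5765999; 5765999−1 = 5765998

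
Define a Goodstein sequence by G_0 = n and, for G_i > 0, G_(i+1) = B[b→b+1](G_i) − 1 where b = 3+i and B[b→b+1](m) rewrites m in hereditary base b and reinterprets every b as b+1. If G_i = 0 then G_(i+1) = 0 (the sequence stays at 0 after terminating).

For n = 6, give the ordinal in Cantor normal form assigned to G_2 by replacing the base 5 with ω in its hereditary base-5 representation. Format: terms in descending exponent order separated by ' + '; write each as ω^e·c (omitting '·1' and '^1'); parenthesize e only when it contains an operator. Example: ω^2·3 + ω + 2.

(0) 6|_3 = 2·3 ↦ 2·4|_4 = 8 ⇒ 7
(1) 7|_4 = 4 + 3 ↦ 5 + 3|_5 = 8 ⇒ 7
(2) 7|_5 = 5 + 2 ↦ 6 + 2|_6 = 8 ⇒ 7

ω + 2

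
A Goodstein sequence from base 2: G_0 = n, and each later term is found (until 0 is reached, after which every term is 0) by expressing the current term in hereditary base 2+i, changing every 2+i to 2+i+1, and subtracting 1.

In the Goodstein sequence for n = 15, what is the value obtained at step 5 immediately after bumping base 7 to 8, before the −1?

150994944

15 —HB2→ 2^(2 + 1) + 2^2 + 2 + 1 —bump→ 3^(3 + 1) + 3^3 + 3 + 1 = 112 —(−1)→ 111
111 —HB3→ 3^(3 + 1) + 3^3 + 3 —bump→ 4^(4 + 1) + 4^4 + 4 = 1284 —(−1)→ 1283
1283 —HB4→ 4^(4 + 1) + 4^4 + 3 —bump→ 5^(5 + 1) + 5^5 + 3 = 18753 —(−1)→ 18752
18752 —HB5→ 5^(5 + 1) + 5^5 + 2 —bump→ 6^(6 + 1) + 6^6 + 2 = 326594 —(−1)→ 326593
326593 —HB6→ 6^(6 + 1) + 6^6 + 1 —bump→ 7^(7 + 1) + 7^7 + 1 = 6588345 —(−1)→ 6588344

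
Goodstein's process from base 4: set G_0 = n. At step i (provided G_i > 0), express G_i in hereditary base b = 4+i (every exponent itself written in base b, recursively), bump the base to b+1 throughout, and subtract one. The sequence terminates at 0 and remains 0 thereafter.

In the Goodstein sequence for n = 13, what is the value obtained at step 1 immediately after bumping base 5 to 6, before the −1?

18

(0) 13|_4 = 3·4 + 1 ↦ 3·5 + 1|_5 = 16 ⇒ 15
(1) 15|_5 = 3·5 ↦ 3·6|_6 = 18 ⇒ 17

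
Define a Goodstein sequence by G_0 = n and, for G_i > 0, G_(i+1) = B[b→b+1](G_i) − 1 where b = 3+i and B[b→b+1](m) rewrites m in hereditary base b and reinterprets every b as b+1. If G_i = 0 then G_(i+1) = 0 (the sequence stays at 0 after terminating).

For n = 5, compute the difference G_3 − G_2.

[0] 5 ≡ 3 + 2 (base 3). Lift 4: 6. −1: 5.
[1] 5 ≡ 4 + 1 (base 4). Lift 5: 6. −1: 5.
[2] 5 ≡ 5 (base 5). Lift 6: 6. −1: 5.

0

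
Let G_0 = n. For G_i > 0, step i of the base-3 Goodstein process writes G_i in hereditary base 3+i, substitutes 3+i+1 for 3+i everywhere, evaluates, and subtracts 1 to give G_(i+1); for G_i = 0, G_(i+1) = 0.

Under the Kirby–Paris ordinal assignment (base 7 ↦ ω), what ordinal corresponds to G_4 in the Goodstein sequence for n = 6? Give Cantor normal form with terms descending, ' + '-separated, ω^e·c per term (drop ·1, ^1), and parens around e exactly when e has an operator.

ω

[0] 6 ≡ 2·3 (base 3). Lift 4: 8. −1: 7.
[1] 7 ≡ 4 + 3 (base 4). Lift 5: 8. −1: 7.
[2] 7 ≡ 5 + 2 (base 5). Lift 6: 8. −1: 7.
[3] 7 ≡ 6 + 1 (base 6). Lift 7: 8. −1: 7.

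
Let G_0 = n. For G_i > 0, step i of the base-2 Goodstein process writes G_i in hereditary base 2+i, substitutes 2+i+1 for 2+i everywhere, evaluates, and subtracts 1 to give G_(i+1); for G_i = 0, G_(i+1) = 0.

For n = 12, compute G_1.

107

[0] 12 ≡ 2^(2 + 1) + 2^2 (base 2). Lift 3: 108. −1: 107.
[1] 107 ≡ 3^(3 + 1) + 2·3^2 + 2·3 + 2 (base 3). Lift 4: 1066. −1: 1065.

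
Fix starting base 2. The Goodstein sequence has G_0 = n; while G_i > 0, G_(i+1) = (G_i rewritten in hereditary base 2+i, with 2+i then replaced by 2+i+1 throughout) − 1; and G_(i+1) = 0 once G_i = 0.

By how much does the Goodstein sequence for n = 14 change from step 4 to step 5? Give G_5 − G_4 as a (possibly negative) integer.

5536249

14 —HB2→ 2^(2 + 1) + 2^2 + 2 —bump→ 3^(3 + 1) + 3^3 + 3 = 111 —(−1)→ 110
110 —HB3→ 3^(3 + 1) + 3^3 + 2 —bump→ 4^(4 + 1) + 4^4 + 2 = 1282 —(−1)→ 1281
1281 —HB4→ 4^(4 + 1) + 4^4 + 1 —bump→ 5^(5 + 1) + 5^5 + 1 = 18751 —(−1)→ 18750
18750 —HB5→ 5^(5 + 1) + 5^5 —bump→ 6^(6 + 1) + 6^6 = 326592 —(−1)→ 326591
326591 —HB6→ 6^(6 + 1) + 5·6^5 + 5·6^4 + 5·6^3 + 5·6^2 + 5·6 + 5 —bump→ 7^(7 + 1) + 5·7^5 + 5·7^4 + 5·7^3 + 5·7^2 + 5·7 + 5 = 5862841 —(−1)→ 5862840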